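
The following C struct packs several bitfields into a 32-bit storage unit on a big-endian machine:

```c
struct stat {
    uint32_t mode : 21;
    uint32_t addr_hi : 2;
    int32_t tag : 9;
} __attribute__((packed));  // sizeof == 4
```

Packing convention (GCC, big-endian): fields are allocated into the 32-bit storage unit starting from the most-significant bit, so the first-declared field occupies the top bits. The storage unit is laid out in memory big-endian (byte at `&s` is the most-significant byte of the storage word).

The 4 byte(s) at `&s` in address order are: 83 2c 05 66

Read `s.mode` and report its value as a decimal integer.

[0]=0x83 [1]=0x2c [2]=0x05 [3]=0x66 (big-endian) → word 0x832c0566
mode [11+:21] = (word>>11) & 0x1fffff = 1074560  ←
addr_hi [9+:2] = (word>>9) & 0x3 = 2
tag [0+:9] = (word>>0) & 0x1ff = 358

1074560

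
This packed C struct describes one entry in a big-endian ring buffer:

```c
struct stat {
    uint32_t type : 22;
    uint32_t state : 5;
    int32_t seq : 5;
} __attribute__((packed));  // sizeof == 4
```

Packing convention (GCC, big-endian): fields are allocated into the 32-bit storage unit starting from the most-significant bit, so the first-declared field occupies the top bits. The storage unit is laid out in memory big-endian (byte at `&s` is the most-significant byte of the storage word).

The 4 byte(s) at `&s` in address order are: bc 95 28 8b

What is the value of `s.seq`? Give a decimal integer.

[0]=0xbc [1]=0x95 [2]=0x28 [3]=0x8b (big-endian) → word 0xbc95288b
type:22 @ bit 10 → (0xbc95288b>>10)&0x3fffff = 0x2f254a
state:5 @ bit 5 → (0xbc95288b>>5)&0x1f = 0x4
seq:5 @ bit 0 → (0xbc95288b>>0)&0x1f = 0xb  ←
seq signed 5b, MSB=0: value = 11

11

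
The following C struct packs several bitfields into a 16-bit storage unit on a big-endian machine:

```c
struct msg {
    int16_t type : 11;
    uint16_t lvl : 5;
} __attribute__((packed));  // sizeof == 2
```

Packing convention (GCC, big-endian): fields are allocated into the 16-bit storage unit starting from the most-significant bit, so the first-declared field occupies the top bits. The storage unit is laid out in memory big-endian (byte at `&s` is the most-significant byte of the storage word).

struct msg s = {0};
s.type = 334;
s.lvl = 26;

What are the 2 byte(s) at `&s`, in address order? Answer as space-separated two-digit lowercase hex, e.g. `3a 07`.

29 da

type:11 = 334 → 0x14e << 5 → word 0x29c0
lvl:5 = 26 → 0x1a << 0 → word 0x29da
word = 0x29da → big-endian bytes:
  [0]=0x29  [1]=0xda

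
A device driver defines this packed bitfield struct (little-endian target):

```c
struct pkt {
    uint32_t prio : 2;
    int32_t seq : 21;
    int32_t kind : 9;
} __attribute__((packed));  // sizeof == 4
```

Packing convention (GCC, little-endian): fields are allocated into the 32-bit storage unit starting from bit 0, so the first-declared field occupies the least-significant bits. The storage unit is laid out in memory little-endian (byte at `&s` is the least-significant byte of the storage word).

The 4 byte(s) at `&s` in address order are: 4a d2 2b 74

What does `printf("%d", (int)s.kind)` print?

[0]=0x4a [1]=0xd2 [2]=0x2b [3]=0x74 (little-endian) → word 0x742bd24a
prio [0+:2] = (word>>0) & 0x3 = 2
seq [2+:21] = (word>>2) & 0x1fffff = 717970
kind [23+:9] = (word>>23) & 0x1ff = 232  ←
kind signed 9b, MSB=0: value = 232

232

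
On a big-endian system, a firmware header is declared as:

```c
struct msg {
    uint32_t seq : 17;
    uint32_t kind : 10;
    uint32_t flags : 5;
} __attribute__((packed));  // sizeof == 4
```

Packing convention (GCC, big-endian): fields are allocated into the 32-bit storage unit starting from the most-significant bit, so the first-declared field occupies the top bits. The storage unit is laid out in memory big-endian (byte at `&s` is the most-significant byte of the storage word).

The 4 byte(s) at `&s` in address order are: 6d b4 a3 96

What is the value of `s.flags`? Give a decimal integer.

22

[0]=0x6d [1]=0xb4 [2]=0xa3 [3]=0x96 (big-endian) → word 0x6db4a396
seq:17 @ bit 15 → (0x6db4a396>>15)&0x1ffff = 0xdb69
kind:10 @ bit 5 → (0x6db4a396>>5)&0x3ff = 0x11c
flags:5 @ bit 0 → (0x6db4a396>>0)&0x1f = 0x16  ←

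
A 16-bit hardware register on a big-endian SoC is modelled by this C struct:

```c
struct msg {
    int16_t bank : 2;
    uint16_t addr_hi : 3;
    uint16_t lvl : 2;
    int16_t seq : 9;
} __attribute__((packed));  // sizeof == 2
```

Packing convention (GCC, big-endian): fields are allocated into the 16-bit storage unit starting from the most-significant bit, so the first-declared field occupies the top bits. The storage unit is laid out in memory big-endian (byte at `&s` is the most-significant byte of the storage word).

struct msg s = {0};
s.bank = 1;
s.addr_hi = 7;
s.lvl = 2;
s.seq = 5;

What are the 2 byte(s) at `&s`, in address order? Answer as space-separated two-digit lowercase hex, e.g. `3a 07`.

bank:2 = 1 → 0x1 << 14 → word 0x4000
addr_hi:3 = 7 → 0x7 << 11 → word 0x7800
lvl:2 = 2 → 0x2 << 9 → word 0x7c00
seq:9 = 5 → 0x5 << 0 → word 0x7c05
word = 0x7c05 → big-endian bytes:
  [0]=0x7c  [1]=0x05

7c 05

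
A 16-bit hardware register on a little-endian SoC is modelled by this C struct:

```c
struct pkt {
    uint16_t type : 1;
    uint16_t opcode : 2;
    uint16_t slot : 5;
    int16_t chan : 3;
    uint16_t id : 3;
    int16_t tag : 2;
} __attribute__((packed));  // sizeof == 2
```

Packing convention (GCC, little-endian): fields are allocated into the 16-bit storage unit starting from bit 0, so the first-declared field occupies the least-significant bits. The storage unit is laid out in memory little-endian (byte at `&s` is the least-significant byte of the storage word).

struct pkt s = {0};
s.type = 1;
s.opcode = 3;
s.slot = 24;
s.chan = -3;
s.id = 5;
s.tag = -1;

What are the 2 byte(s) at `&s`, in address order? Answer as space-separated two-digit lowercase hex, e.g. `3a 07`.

type (1b) val=1 bits=0x1 at bit 0: 0x0001
opcode (2b) val=3 bits=0x3 at bit 1: 0x0007
slot (5b) val=24 bits=0x18 at bit 3: 0x00c7
chan (3b) val=-3 bits=0x5 at bit 8: 0x05c7
id (3b) val=5 bits=0x5 at bit 11: 0x2dc7
tag (2b) val=-1 bits=0x3 at bit 14: 0xedc7
word = 0xedc7 → little-endian bytes:
  [0]=0xc7  [1]=0xed

c7 ed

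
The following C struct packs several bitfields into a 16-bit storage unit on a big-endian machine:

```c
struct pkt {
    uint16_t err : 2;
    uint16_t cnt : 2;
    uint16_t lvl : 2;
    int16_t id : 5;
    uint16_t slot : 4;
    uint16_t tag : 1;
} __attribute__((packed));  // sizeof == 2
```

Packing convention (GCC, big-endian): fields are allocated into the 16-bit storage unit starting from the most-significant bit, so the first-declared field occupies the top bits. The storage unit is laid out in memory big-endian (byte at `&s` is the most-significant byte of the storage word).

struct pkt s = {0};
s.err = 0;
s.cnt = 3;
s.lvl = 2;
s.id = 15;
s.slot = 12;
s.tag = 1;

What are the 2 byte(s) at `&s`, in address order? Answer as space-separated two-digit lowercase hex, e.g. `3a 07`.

[14+:2] err=0 & 0x3 = 0x0; word=0x0000
[12+:2] cnt=3 & 0x3 = 0x3; word=0x3000
[10+:2] lvl=2 & 0x3 = 0x2; word=0x3800
[5+:5] id=15 & 0x1f = 0xf; word=0x39e0
[1+:4] slot=12 & 0xf = 0xc; word=0x39f8
[0+:1] tag=1 & 0x1 = 0x1; word=0x39f9
word = 0x39f9 → big-endian bytes:
  [0]=0x39  [1]=0xf9

39 f9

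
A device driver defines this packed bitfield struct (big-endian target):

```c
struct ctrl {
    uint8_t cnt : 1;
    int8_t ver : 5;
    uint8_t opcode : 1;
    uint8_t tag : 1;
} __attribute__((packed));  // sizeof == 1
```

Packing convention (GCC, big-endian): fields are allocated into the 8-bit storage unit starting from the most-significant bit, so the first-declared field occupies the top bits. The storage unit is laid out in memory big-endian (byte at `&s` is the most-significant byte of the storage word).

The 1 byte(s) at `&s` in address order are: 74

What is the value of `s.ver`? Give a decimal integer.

-3

[0]=0x74 (big-endian) → word 0x74
cnt [7+:1] = (word>>7) & 0x1 = 0
ver [2+:5] = (word>>2) & 0x1f = 29  ←
opcode [1+:1] = (word>>1) & 0x1 = 0
tag [0+:1] = (word>>0) & 0x1 = 0
ver signed 5b, MSB=1: 29 - 32 = -3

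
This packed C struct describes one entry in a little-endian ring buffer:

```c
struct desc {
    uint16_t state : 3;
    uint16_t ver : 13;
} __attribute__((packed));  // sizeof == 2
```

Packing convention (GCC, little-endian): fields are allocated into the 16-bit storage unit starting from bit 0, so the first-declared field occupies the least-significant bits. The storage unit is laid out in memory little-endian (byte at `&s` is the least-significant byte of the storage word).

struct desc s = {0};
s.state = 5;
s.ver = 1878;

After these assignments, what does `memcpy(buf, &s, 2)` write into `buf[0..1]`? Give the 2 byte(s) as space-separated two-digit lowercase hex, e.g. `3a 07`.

b5 3a

[0+:3] state=5 & 0x7 = 0x5; word=0x0005
[3+:13] ver=1878 & 0x1fff = 0x756; word=0x3ab5
word = 0x3ab5 → little-endian bytes:
  [0]=0xb5  [1]=0x3a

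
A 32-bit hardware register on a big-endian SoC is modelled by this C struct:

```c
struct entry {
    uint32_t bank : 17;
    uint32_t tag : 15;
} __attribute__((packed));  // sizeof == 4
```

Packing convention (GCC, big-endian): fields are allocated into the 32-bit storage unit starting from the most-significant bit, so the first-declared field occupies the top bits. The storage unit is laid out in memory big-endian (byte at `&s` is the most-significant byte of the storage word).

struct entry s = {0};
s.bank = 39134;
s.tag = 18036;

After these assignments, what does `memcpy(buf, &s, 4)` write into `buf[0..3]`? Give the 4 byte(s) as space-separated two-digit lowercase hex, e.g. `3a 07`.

bank:17 = 39134 → 0x98de << 15 → word 0x4c6f0000
tag:15 = 18036 → 0x4674 << 0 → word 0x4c6f4674
word = 0x4c6f4674 → big-endian bytes:
  [0]=0x4c  [1]=0x6f  [2]=0x46  [3]=0x74

4c 6f 46 74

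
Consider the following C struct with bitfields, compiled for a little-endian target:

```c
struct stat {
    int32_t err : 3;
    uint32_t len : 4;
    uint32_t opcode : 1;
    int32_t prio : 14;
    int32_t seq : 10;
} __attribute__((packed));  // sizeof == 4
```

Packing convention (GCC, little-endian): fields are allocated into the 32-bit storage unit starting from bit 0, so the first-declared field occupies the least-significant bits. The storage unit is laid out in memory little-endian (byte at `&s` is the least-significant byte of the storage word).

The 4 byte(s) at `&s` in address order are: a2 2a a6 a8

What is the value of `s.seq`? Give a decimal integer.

[0]=0xa2 [1]=0x2a [2]=0xa6 [3]=0xa8 (little-endian) → word 0xa8a62aa2
err [0+:3] = (word>>0) & 0x7 = 2
len [3+:4] = (word>>3) & 0xf = 4
opcode [7+:1] = (word>>7) & 0x1 = 1
prio [8+:14] = (word>>8) & 0x3fff = 9770
seq [22+:10] = (word>>22) & 0x3ff = 674  ←
seq signed 10b, MSB=1: 674 - 1024 = -350

-350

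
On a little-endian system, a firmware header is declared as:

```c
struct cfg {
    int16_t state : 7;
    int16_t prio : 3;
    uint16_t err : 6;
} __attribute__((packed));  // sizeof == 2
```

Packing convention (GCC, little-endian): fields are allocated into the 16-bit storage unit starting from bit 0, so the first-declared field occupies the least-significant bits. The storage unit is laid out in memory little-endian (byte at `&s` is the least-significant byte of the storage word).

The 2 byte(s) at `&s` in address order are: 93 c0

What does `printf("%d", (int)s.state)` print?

[0]=0x93 [1]=0xc0 (little-endian) → word 0xc093
state:7 @ bit 0 → (0xc093>>0)&0x7f = 0x13  ←
prio:3 @ bit 7 → (0xc093>>7)&0x7 = 0x1
err:6 @ bit 10 → (0xc093>>10)&0x3f = 0x30
state signed 7b, MSB=0: value = 19

19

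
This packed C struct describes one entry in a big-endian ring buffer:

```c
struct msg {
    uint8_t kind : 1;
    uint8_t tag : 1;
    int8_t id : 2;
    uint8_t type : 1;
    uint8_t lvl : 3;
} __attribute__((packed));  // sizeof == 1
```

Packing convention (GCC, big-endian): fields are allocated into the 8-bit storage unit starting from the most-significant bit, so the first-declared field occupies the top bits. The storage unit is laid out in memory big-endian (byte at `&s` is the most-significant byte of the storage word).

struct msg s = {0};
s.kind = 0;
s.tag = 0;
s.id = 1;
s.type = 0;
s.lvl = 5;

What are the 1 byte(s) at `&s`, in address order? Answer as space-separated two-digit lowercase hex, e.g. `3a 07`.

15

[7+:1] kind=0 & 0x1 = 0x0; word=0x00
[6+:1] tag=0 & 0x1 = 0x0; word=0x00
[4+:2] id=1 & 0x3 = 0x1; word=0x10
[3+:1] type=0 & 0x1 = 0x0; word=0x10
[0+:3] lvl=5 & 0x7 = 0x5; word=0x15
word = 0x15 → big-endian bytes:
  [0]=0x15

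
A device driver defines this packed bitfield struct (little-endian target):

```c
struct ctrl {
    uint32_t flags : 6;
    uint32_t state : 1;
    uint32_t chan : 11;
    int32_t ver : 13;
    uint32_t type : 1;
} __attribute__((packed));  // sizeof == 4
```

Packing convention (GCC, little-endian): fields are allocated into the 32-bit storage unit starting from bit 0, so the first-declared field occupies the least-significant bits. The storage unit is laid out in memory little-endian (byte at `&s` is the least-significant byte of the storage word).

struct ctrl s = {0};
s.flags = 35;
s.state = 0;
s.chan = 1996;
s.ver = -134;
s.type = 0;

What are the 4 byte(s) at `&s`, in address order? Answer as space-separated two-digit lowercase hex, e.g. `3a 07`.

flags:6 = 35 → 0x23 << 0 → word 0x00000023
state:1 = 0 → 0x0 << 6 → word 0x00000023
chan:11 = 1996 → 0x7cc << 7 → word 0x0003e623
ver:13 = -134 → 0x1f7a << 18 → word 0x7debe623
type:1 = 0 → 0x0 << 31 → word 0x7debe623
word = 0x7debe623 → little-endian bytes:
  [0]=0x23  [1]=0xe6  [2]=0xeb  [3]=0x7d

23 e6 eb 7d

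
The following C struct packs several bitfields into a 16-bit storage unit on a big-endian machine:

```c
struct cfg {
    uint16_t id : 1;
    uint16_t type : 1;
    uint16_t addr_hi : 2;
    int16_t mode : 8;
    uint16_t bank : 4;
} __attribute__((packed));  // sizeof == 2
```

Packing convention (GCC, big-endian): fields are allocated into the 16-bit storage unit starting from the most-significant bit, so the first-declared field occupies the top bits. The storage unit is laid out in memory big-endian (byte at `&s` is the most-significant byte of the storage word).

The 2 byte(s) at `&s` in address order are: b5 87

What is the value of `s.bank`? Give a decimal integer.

7

[0]=0xb5 [1]=0x87 (big-endian) → word 0xb587
id:1 @ bit 15 → (0xb587>>15)&0x1 = 0x1
type:1 @ bit 14 → (0xb587>>14)&0x1 = 0x0
addr_hi:2 @ bit 12 → (0xb587>>12)&0x3 = 0x3
mode:8 @ bit 4 → (0xb587>>4)&0xff = 0x58
bank:4 @ bit 0 → (0xb587>>0)&0xf = 0x7  ←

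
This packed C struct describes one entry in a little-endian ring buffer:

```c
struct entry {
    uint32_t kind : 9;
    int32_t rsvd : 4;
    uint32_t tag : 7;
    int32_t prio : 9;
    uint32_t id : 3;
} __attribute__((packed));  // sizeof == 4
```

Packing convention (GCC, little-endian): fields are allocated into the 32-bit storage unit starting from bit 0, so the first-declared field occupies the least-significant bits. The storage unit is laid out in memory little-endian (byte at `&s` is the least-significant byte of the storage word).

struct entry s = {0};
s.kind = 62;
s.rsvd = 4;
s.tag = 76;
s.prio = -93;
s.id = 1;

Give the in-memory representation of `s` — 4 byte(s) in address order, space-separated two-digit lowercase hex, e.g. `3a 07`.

3e 88 39 3a

kind (9b) val=62 bits=0x3e at bit 0: 0x0000003e
rsvd (4b) val=4 bits=0x4 at bit 9: 0x0000083e
tag (7b) val=76 bits=0x4c at bit 13: 0x0009883e
prio (9b) val=-93 bits=0x1a3 at bit 20: 0x1a39883e
id (3b) val=1 bits=0x1 at bit 29: 0x3a39883e
word = 0x3a39883e → little-endian bytes:
  [0]=0x3e  [1]=0x88  [2]=0x39  [3]=0x3a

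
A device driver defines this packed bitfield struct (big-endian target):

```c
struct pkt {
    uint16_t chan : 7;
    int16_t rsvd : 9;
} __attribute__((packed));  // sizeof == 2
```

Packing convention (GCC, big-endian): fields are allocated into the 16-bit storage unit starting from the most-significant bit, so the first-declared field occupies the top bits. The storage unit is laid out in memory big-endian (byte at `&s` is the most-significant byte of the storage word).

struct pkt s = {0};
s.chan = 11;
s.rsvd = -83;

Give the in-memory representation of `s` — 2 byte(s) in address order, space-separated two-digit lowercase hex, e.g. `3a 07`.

17 ad

chan:7 = 11 → 0xb << 9 → word 0x1600
rsvd:9 = -83 → 0x1ad << 0 → word 0x17ad
word = 0x17ad → big-endian bytes:
  [0]=0x17  [1]=0xad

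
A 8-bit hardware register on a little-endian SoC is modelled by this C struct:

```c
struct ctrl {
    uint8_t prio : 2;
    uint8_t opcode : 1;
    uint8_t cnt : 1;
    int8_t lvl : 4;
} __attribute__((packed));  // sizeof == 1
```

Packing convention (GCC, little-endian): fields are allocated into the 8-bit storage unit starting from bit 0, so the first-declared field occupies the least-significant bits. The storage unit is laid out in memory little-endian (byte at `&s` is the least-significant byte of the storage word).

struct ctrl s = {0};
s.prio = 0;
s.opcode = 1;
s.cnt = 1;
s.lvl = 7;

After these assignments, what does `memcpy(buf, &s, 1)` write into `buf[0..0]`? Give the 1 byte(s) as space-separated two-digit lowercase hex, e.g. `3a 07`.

prio (2b) val=0 bits=0x0 at bit 0: 0x00
opcode (1b) val=1 bits=0x1 at bit 2: 0x04
cnt (1b) val=1 bits=0x1 at bit 3: 0x0c
lvl (4b) val=7 bits=0x7 at bit 4: 0x7c
word = 0x7c → little-endian bytes:
  [0]=0x7c

7c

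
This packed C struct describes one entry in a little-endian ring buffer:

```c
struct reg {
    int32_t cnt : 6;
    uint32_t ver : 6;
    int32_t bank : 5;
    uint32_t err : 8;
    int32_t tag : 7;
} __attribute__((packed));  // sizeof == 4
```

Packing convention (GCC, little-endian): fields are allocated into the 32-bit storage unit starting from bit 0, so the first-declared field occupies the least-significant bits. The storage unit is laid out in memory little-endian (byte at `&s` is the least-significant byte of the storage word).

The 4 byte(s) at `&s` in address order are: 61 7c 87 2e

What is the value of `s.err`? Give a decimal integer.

[0]=0x61 [1]=0x7c [2]=0x87 [3]=0x2e (little-endian) → word 0x2e877c61
cnt:6 @ bit 0 → (0x2e877c61>>0)&0x3f = 0x21
ver:6 @ bit 6 → (0x2e877c61>>6)&0x3f = 0x31
bank:5 @ bit 12 → (0x2e877c61>>12)&0x1f = 0x17
err:8 @ bit 17 → (0x2e877c61>>17)&0xff = 0x43  ←
tag:7 @ bit 25 → (0x2e877c61>>25)&0x7f = 0x17

67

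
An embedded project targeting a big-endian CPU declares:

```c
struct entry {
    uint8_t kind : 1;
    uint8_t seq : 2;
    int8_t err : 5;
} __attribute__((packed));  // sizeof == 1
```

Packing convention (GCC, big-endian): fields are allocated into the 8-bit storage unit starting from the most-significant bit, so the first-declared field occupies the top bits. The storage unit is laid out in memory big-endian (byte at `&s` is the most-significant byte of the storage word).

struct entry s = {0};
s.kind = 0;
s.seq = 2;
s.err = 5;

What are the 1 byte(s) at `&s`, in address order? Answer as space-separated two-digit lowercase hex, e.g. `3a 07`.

kind (1b) val=0 bits=0x0 at bit 7: 0x00
seq (2b) val=2 bits=0x2 at bit 5: 0x40
err (5b) val=5 bits=0x5 at bit 0: 0x45
word = 0x45 → big-endian bytes:
  [0]=0x45

45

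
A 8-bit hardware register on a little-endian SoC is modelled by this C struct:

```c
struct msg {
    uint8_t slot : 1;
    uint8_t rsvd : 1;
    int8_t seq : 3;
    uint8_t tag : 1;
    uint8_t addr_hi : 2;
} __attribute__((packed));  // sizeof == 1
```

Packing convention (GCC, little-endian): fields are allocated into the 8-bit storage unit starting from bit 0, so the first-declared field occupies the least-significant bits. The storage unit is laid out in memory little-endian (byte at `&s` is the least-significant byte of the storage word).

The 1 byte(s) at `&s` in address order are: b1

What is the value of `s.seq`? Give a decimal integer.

-4

[0]=0xb1 (little-endian) → word 0xb1
slot:1 @ bit 0 → (0xb1>>0)&0x1 = 0x1
rsvd:1 @ bit 1 → (0xb1>>1)&0x1 = 0x0
seq:3 @ bit 2 → (0xb1>>2)&0x7 = 0x4  ←
tag:1 @ bit 5 → (0xb1>>5)&0x1 = 0x1
addr_hi:2 @ bit 6 → (0xb1>>6)&0x3 = 0x2
seq signed 3b, MSB=1: 4 - 8 = -4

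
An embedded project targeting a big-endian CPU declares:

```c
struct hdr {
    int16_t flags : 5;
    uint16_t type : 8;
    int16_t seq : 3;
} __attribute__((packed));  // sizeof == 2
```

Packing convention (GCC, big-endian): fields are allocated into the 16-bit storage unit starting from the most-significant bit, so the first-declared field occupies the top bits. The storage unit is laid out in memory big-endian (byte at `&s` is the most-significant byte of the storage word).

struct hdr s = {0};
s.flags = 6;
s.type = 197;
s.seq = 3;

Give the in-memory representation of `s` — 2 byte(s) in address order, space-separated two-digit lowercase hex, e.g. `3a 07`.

flags (5b) val=6 bits=0x6 at bit 11: 0x3000
type (8b) val=197 bits=0xc5 at bit 3: 0x3628
seq (3b) val=3 bits=0x3 at bit 0: 0x362b
word = 0x362b → big-endian bytes:
  [0]=0x36  [1]=0x2b

36 2b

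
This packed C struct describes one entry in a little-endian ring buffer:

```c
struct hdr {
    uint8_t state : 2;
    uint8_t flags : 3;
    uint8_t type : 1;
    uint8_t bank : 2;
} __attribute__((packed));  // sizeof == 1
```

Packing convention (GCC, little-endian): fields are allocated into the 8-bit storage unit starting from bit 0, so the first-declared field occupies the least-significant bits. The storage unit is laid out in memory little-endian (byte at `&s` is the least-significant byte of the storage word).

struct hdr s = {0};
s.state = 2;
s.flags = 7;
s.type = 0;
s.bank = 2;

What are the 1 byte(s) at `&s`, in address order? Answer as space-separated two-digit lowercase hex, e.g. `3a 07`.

9e

state:2 = 2 → 0x2 << 0 → word 0x02
flags:3 = 7 → 0x7 << 2 → word 0x1e
type:1 = 0 → 0x0 << 5 → word 0x1e
bank:2 = 2 → 0x2 << 6 → word 0x9e
word = 0x9e → little-endian bytes:
  [0]=0x9e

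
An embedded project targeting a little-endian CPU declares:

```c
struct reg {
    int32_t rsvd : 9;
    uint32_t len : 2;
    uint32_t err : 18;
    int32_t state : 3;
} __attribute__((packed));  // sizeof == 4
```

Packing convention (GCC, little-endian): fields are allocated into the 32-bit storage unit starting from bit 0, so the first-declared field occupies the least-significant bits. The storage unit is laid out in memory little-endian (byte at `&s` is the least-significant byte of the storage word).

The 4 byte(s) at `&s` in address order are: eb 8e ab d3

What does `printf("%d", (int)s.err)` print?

161137

[0]=0xeb [1]=0x8e [2]=0xab [3]=0xd3 (little-endian) → word 0xd3ab8eeb
rsvd:9 @ bit 0 → (0xd3ab8eeb>>0)&0x1ff = 0xeb
len:2 @ bit 9 → (0xd3ab8eeb>>9)&0x3 = 0x3
err:18 @ bit 11 → (0xd3ab8eeb>>11)&0x3ffff = 0x27571  ←
state:3 @ bit 29 → (0xd3ab8eeb>>29)&0x7 = 0x6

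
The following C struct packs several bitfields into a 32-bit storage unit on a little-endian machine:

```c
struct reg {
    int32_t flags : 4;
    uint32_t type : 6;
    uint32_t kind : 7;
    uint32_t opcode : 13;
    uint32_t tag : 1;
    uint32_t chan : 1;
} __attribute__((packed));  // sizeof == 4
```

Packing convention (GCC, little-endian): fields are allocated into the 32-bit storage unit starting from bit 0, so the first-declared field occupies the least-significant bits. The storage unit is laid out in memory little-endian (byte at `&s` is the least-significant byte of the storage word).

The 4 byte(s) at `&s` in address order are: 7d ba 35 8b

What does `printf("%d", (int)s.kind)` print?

[0]=0x7d [1]=0xba [2]=0x35 [3]=0x8b (little-endian) → word 0x8b35ba7d
flags [0+:4] = (word>>0) & 0xf = 13
type [4+:6] = (word>>4) & 0x3f = 39
kind [10+:7] = (word>>10) & 0x7f = 110  ←
opcode [17+:13] = (word>>17) & 0x1fff = 1434
tag [30+:1] = (word>>30) & 0x1 = 0
chan [31+:1] = (word>>31) & 0x1 = 1

110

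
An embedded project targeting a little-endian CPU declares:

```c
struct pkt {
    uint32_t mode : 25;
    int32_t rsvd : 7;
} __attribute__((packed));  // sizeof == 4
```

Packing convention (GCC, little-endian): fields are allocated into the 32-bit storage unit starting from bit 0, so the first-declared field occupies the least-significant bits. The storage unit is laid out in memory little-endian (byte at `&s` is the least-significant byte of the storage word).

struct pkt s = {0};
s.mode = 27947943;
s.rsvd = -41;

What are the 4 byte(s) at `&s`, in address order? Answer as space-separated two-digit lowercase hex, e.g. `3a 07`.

mode:25 = 27947943 → 0x1aa73a7 << 0 → word 0x01aa73a7
rsvd:7 = -41 → 0x57 << 25 → word 0xafaa73a7
word = 0xafaa73a7 → little-endian bytes:
  [0]=0xa7  [1]=0x73  [2]=0xaa  [3]=0xaf

a7 73 aa af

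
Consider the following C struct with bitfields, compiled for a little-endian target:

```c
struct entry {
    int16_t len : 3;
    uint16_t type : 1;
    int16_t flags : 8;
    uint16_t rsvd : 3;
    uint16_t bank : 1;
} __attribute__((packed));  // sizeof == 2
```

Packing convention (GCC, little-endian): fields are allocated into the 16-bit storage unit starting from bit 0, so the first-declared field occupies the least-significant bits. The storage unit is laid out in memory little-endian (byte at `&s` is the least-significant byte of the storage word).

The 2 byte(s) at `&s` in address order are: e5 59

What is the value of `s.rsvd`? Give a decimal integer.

5

[0]=0xe5 [1]=0x59 (little-endian) → word 0x59e5
len [0+:3] = (word>>0) & 0x7 = 5
type [3+:1] = (word>>3) & 0x1 = 0
flags [4+:8] = (word>>4) & 0xff = 158
rsvd [12+:3] = (word>>12) & 0x7 = 5  ←
bank [15+:1] = (word>>15) & 0x1 = 0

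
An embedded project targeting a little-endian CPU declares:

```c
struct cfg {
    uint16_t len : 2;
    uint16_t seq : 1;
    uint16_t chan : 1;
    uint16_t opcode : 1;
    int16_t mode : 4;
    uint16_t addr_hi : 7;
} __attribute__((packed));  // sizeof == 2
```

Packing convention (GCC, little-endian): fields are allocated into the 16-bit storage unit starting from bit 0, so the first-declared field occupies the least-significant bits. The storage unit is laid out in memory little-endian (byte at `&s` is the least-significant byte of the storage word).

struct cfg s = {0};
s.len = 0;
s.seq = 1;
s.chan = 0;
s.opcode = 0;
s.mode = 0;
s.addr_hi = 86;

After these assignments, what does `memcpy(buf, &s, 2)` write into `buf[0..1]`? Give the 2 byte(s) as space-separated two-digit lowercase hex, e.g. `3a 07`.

len:2 = 0 → 0x0 << 0 → word 0x0000
seq:1 = 1 → 0x1 << 2 → word 0x0004
chan:1 = 0 → 0x0 << 3 → word 0x0004
opcode:1 = 0 → 0x0 << 4 → word 0x0004
mode:4 = 0 → 0x0 << 5 → word 0x0004
addr_hi:7 = 86 → 0x56 << 9 → word 0xac04
word = 0xac04 → little-endian bytes:
  [0]=0x04  [1]=0xac

04 ac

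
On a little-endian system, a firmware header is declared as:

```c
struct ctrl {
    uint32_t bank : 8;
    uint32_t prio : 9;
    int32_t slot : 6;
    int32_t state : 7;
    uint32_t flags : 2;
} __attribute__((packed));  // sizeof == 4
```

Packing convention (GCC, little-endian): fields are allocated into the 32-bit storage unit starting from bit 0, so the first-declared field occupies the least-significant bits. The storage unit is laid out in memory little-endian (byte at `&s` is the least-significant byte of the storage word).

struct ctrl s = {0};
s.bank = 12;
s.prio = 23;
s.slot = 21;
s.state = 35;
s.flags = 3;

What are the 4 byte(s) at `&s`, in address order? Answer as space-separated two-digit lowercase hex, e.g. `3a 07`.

0c 17 aa d1

bank:8 = 12 → 0xc << 0 → word 0x0000000c
prio:9 = 23 → 0x17 << 8 → word 0x0000170c
slot:6 = 21 → 0x15 << 17 → word 0x002a170c
state:7 = 35 → 0x23 << 23 → word 0x11aa170c
flags:2 = 3 → 0x3 << 30 → word 0xd1aa170c
word = 0xd1aa170c → little-endian bytes:
  [0]=0x0c  [1]=0x17  [2]=0xaa  [3]=0xd1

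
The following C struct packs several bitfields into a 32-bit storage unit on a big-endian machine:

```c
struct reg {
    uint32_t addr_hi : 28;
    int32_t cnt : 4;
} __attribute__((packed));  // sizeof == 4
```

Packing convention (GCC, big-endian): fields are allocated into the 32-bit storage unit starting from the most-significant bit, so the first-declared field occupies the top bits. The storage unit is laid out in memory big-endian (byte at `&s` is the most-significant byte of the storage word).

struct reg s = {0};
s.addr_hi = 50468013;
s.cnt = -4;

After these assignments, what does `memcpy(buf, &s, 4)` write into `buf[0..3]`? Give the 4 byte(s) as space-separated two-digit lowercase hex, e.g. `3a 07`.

addr_hi (28b) val=50468013 bits=0x30214ad at bit 4: 0x30214ad0
cnt (4b) val=-4 bits=0xc at bit 0: 0x30214adc
word = 0x30214adc → big-endian bytes:
  [0]=0x30  [1]=0x21  [2]=0x4a  [3]=0xdc

30 21 4a dc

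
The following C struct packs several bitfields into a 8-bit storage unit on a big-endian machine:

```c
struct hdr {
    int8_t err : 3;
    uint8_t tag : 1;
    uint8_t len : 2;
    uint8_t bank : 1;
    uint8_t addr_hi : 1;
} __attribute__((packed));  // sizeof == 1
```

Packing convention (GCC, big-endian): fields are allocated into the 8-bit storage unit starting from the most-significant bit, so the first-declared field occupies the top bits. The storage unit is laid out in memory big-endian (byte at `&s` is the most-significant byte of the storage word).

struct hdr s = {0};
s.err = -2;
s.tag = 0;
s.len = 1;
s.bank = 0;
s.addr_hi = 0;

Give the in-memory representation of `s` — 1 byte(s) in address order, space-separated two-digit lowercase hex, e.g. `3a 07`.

err:3 = -2 → 0x6 << 5 → word 0xc0
tag:1 = 0 → 0x0 << 4 → word 0xc0
len:2 = 1 → 0x1 << 2 → word 0xc4
bank:1 = 0 → 0x0 << 1 → word 0xc4
addr_hi:1 = 0 → 0x0 << 0 → word 0xc4
word = 0xc4 → big-endian bytes:
  [0]=0xc4

c4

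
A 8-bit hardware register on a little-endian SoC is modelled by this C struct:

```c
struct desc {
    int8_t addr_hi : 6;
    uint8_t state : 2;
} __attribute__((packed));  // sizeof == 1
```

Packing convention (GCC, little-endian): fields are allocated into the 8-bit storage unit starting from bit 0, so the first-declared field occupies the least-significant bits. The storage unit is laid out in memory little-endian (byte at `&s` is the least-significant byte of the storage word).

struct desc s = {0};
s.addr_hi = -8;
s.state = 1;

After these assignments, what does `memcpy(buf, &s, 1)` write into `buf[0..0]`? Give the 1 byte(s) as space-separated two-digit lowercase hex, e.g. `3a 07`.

78

[0+:6] addr_hi=-8 & 0x3f = 0x38; word=0x38
[6+:2] state=1 & 0x3 = 0x1; word=0x78
word = 0x78 → little-endian bytes:
  [0]=0x78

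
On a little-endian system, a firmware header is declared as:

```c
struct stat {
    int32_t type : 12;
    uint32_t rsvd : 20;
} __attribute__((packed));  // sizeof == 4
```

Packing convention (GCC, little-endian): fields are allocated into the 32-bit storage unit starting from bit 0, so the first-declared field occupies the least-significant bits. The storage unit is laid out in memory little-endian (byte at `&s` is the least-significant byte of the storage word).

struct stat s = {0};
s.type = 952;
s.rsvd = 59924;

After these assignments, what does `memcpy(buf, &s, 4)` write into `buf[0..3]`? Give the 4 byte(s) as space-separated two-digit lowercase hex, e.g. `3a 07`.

b8 43 a1 0e

[0+:12] type=952 & 0xfff = 0x3b8; word=0x000003b8
[12+:20] rsvd=59924 & 0xfffff = 0xea14; word=0x0ea143b8
word = 0x0ea143b8 → little-endian bytes:
  [0]=0xb8  [1]=0x43  [2]=0xa1  [3]=0x0e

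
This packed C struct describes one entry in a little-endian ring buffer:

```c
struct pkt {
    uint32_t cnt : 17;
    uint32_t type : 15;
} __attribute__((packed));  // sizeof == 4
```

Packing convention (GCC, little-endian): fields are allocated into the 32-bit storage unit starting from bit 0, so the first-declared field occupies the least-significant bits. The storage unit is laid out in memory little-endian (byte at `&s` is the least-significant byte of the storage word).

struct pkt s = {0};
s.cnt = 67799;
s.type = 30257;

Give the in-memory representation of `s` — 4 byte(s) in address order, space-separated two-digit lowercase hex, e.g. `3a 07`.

d7 08 63 ec

cnt:17 = 67799 → 0x108d7 << 0 → word 0x000108d7
type:15 = 30257 → 0x7631 << 17 → word 0xec6308d7
word = 0xec6308d7 → little-endian bytes:
  [0]=0xd7  [1]=0x08  [2]=0x63  [3]=0xec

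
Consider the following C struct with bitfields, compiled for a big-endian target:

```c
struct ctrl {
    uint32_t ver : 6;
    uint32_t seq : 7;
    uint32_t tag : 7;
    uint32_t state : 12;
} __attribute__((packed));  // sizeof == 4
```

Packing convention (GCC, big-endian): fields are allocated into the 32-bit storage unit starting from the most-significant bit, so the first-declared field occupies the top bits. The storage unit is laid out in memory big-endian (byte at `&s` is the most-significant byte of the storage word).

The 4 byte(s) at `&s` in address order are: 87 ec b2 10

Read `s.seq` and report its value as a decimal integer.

[0]=0x87 [1]=0xec [2]=0xb2 [3]=0x10 (big-endian) → word 0x87ecb210
ver:6 @ bit 26 → (0x87ecb210>>26)&0x3f = 0x21
seq:7 @ bit 19 → (0x87ecb210>>19)&0x7f = 0x7d  ←
tag:7 @ bit 12 → (0x87ecb210>>12)&0x7f = 0x4b
state:12 @ bit 0 → (0x87ecb210>>0)&0xfff = 0x210

125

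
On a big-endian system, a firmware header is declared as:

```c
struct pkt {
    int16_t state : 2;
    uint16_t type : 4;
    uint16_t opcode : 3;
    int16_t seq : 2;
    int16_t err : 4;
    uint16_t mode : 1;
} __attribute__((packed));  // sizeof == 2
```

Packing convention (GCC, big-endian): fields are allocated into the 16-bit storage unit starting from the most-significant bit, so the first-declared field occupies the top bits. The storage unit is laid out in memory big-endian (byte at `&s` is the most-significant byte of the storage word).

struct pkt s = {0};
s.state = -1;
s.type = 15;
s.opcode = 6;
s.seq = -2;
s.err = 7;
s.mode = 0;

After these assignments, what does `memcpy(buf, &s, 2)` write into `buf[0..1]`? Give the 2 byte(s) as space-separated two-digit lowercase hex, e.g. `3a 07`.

state:2 = -1 → 0x3 << 14 → word 0xc000
type:4 = 15 → 0xf << 10 → word 0xfc00
opcode:3 = 6 → 0x6 << 7 → word 0xff00
seq:2 = -2 → 0x2 << 5 → word 0xff40
err:4 = 7 → 0x7 << 1 → word 0xff4e
mode:1 = 0 → 0x0 << 0 → word 0xff4e
word = 0xff4e → big-endian bytes:
  [0]=0xff  [1]=0x4e

ff 4e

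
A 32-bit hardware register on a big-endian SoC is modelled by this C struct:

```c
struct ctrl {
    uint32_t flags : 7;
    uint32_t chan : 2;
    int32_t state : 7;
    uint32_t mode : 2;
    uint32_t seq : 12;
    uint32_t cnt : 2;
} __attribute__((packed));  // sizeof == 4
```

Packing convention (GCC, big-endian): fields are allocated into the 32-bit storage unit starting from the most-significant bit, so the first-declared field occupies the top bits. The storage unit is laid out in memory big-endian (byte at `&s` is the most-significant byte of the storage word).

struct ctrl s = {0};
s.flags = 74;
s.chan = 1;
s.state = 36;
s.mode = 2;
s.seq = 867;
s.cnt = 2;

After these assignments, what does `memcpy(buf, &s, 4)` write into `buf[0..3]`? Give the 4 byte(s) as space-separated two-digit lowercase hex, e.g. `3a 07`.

flags:7 = 74 → 0x4a << 25 → word 0x94000000
chan:2 = 1 → 0x1 << 23 → word 0x94800000
state:7 = 36 → 0x24 << 16 → word 0x94a40000
mode:2 = 2 → 0x2 << 14 → word 0x94a48000
seq:12 = 867 → 0x363 << 2 → word 0x94a48d8c
cnt:2 = 2 → 0x2 << 0 → word 0x94a48d8e
word = 0x94a48d8e → big-endian bytes:
  [0]=0x94  [1]=0xa4  [2]=0x8d  [3]=0x8e

94 a4 8d 8e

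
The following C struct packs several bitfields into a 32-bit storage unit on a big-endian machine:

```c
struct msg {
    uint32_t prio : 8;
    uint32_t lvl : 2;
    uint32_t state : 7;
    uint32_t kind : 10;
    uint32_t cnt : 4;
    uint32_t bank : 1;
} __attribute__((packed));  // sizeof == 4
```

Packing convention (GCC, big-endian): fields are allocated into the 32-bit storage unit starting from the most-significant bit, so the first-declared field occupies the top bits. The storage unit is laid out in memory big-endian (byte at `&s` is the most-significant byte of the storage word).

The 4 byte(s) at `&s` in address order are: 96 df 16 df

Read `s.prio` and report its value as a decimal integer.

[0]=0x96 [1]=0xdf [2]=0x16 [3]=0xdf (big-endian) → word 0x96df16df
prio [24+:8] = (word>>24) & 0xff = 150  ←
lvl [22+:2] = (word>>22) & 0x3 = 3
state [15+:7] = (word>>15) & 0x7f = 62
kind [5+:10] = (word>>5) & 0x3ff = 182
cnt [1+:4] = (word>>1) & 0xf = 15
bank [0+:1] = (word>>0) & 0x1 = 1

150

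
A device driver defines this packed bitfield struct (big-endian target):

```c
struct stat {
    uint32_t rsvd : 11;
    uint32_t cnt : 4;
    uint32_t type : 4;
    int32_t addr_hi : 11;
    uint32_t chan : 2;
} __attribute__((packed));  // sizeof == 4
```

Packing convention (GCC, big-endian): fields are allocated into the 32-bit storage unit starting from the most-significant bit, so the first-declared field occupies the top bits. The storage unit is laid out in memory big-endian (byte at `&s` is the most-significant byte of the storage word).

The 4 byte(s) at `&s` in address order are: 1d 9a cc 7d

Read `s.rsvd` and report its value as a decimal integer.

[0]=0x1d [1]=0x9a [2]=0xcc [3]=0x7d (big-endian) → word 0x1d9acc7d
rsvd:11 @ bit 21 → (0x1d9acc7d>>21)&0x7ff = 0xec  ←
cnt:4 @ bit 17 → (0x1d9acc7d>>17)&0xf = 0xd
type:4 @ bit 13 → (0x1d9acc7d>>13)&0xf = 0x6
addr_hi:11 @ bit 2 → (0x1d9acc7d>>2)&0x7ff = 0x31f
chan:2 @ bit 0 → (0x1d9acc7d>>0)&0x3 = 0x1

236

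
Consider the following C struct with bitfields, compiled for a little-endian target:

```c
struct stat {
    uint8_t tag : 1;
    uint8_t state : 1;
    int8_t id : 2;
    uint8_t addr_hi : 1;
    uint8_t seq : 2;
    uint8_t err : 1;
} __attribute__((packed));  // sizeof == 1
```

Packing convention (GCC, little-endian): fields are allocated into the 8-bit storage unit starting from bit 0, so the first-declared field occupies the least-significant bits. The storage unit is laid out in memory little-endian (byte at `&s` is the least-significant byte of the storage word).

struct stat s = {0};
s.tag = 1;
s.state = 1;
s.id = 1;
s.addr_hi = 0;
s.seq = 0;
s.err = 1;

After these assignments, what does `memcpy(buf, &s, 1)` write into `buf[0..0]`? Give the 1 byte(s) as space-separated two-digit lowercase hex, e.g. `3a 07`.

87

tag (1b) val=1 bits=0x1 at bit 0: 0x01
state (1b) val=1 bits=0x1 at bit 1: 0x03
id (2b) val=1 bits=0x1 at bit 2: 0x07
addr_hi (1b) val=0 bits=0x0 at bit 4: 0x07
seq (2b) val=0 bits=0x0 at bit 5: 0x07
err (1b) val=1 bits=0x1 at bit 7: 0x87
word = 0x87 → little-endian bytes:
  [0]=0x87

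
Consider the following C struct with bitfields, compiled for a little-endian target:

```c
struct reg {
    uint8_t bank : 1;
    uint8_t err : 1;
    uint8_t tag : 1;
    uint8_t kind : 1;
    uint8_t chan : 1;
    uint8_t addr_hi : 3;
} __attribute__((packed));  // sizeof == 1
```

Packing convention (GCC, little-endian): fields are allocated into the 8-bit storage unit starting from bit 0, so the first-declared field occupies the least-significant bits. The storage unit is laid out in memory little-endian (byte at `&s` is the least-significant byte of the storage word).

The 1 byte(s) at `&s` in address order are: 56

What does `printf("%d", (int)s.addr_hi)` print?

[0]=0x56 (little-endian) → word 0x56
bank [0+:1] = (word>>0) & 0x1 = 0
err [1+:1] = (word>>1) & 0x1 = 1
tag [2+:1] = (word>>2) & 0x1 = 1
kind [3+:1] = (word>>3) & 0x1 = 0
chan [4+:1] = (word>>4) & 0x1 = 1
addr_hi [5+:3] = (word>>5) & 0x7 = 2  ←

2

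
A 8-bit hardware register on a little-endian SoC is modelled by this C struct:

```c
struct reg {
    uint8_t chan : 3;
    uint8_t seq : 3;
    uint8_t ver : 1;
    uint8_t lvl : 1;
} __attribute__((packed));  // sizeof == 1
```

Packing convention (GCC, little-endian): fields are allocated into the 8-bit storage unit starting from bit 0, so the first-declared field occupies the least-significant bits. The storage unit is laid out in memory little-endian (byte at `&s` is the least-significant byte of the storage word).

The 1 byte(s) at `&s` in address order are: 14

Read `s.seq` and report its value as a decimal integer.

2

[0]=0x14 (little-endian) → word 0x14
chan:3 @ bit 0 → (0x14>>0)&0x7 = 0x4
seq:3 @ bit 3 → (0x14>>3)&0x7 = 0x2  ←
ver:1 @ bit 6 → (0x14>>6)&0x1 = 0x0
lvl:1 @ bit 7 → (0x14>>7)&0x1 = 0x0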